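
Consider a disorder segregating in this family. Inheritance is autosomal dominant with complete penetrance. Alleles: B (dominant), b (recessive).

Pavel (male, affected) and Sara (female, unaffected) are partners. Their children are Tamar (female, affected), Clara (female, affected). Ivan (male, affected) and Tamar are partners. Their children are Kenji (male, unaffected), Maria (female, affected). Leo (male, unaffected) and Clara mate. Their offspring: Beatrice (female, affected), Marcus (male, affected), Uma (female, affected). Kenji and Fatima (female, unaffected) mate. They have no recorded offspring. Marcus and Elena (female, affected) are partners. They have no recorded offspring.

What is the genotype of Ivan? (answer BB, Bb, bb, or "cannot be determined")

Bb

From phenotype alone, Ivan is BB or Bb.
Ivan is affected so carries B and passed b to Kenji (bb), so Ivan is Bb.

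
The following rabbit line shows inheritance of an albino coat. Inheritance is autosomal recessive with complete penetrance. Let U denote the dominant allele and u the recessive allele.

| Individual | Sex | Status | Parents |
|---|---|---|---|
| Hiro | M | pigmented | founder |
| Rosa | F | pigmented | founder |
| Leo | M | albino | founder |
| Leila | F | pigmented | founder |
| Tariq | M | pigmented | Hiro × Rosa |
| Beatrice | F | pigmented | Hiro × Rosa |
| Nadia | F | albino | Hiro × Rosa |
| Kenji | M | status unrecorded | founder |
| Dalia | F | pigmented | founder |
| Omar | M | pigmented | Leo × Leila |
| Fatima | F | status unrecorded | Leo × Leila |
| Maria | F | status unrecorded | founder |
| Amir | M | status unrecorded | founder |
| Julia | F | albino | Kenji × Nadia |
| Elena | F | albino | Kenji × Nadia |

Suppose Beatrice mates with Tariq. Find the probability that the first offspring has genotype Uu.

Hiro is pigmented so carries U and passed u to Nadia (uu), so Hiro is Uu.
Rosa is pigmented so carries U and passed u to Nadia (uu), so Rosa is Uu.
Beatrice is a pigmented offspring of Hiro (Uu) × Rosa (Uu), whose cross gives 1/4 UU : 1/2 Uu : 1/4 uu; conditioning on being pigmented, Beatrice is UU with probability 1/3, Uu with probability 2/3.
Tariq is a pigmented offspring of Hiro (Uu) × Rosa (Uu), whose cross gives 1/4 UU : 1/2 Uu : 1/4 uu; conditioning on being pigmented, Tariq is UU with probability 1/3, Uu with probability 2/3.
Summing over parental genotype combinations, P(offspring has genotype Uu) = 2/9·1/2 + 2/9·1/2 + 4/9·1/2 = 4/9.

4/9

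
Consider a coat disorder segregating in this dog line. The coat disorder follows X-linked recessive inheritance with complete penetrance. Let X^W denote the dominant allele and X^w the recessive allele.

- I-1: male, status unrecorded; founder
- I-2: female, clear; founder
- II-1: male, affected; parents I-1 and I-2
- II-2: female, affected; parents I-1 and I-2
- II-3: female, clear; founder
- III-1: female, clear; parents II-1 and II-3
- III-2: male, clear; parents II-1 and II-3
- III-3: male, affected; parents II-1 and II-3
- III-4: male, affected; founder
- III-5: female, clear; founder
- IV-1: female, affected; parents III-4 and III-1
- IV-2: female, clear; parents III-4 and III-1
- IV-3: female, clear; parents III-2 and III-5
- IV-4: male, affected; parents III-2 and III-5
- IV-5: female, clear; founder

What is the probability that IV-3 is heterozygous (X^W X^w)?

1/2

III-2 is clear, so III-2 is X^W Y.
III-5 is clear so carries W and passed w to IV-4 (X^w Y), so III-5 is X^W X^w.
Their cross gives offspring ratios 1/2 X^W X^W : 1/2 X^W X^w. Conditioning on IV-3 being clear, P(X^W X^w) = 1/2 / 1 = 1/2.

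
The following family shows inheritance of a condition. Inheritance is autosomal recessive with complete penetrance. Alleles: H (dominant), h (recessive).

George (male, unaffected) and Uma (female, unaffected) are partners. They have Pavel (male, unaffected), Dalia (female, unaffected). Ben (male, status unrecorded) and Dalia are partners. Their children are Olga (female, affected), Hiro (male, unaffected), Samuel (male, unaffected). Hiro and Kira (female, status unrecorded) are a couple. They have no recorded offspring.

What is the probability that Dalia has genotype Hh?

1

Dalia is unaffected so carries H and passed h to Olga (hh), so Dalia is Hh, giving P(Hh) = 1.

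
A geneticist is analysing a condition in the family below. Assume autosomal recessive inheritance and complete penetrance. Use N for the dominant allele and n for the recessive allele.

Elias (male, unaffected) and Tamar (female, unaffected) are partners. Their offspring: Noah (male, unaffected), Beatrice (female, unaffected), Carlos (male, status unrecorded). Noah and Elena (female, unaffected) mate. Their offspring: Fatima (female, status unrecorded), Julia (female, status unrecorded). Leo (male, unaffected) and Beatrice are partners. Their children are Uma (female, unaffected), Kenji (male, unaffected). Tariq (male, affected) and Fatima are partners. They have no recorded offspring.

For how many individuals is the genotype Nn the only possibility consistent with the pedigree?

0

No individual's genotype is forced to Nn by the pedigree, so the count is 0.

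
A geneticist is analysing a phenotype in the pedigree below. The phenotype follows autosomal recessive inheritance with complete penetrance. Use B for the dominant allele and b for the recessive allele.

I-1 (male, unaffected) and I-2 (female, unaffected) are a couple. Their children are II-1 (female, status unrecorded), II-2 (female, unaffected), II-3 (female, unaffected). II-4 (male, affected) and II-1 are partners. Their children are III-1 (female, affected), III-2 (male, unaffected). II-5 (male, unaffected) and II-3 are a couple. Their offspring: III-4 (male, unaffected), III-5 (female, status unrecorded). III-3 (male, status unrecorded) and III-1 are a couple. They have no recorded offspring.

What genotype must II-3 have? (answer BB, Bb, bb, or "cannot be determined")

II-3's phenotype allows BB or Bb, and no parent or child forces a single allele at both positions; consistent genotype assignments exist with II-3 as BB or Bb.

cannot be determined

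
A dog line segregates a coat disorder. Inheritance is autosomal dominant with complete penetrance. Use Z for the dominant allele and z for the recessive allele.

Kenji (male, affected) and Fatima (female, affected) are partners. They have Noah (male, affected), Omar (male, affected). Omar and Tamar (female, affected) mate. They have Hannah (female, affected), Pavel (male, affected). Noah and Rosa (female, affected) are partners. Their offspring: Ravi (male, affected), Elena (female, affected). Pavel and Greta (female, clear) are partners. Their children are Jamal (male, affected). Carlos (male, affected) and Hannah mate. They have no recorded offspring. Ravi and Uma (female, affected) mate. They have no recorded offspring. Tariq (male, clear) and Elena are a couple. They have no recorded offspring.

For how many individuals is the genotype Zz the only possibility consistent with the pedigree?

Obligate heterozygotes: Jamal is affected so carries Z and received z from Greta (zz), so Jamal is Zz.
Every other individual is either homozygous by phenotype or has at least one consistent homozygous assignment, so the count is 1.

1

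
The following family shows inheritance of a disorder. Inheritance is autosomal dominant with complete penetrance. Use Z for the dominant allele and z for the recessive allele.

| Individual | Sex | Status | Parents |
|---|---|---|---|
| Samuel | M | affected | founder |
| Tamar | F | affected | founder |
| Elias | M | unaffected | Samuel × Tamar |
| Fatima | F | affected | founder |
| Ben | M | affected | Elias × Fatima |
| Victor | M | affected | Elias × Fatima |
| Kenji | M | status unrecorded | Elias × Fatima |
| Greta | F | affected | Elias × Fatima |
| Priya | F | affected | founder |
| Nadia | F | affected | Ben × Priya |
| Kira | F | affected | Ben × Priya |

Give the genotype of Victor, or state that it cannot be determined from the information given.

Zz

From phenotype alone, Victor is ZZ or Zz.
Victor is affected so carries Z and received z from Elias (zz), so Victor is Zz.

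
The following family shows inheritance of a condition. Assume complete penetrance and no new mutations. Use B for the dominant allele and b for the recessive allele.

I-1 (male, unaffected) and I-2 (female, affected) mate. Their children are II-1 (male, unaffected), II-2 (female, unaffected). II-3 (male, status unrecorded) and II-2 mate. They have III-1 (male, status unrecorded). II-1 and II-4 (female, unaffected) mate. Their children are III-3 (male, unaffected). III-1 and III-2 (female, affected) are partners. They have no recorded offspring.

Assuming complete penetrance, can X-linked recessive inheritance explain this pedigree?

No

Under X-linked recessive, II-1 (unaffected, male) cannot arise from I-1 (unaffected) × I-2 (affected).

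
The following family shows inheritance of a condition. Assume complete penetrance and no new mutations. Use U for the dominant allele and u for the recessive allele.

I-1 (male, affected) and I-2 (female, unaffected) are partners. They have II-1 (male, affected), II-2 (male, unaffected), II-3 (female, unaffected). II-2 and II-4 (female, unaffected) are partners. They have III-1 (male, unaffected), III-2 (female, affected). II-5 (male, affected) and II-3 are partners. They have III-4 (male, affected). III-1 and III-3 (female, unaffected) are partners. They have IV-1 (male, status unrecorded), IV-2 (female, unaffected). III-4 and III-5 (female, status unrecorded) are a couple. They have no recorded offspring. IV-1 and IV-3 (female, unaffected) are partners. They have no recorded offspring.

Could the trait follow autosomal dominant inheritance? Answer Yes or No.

No

Under autosomal dominant, III-2 (affected, female) cannot arise from II-2 (unaffected) × II-4 (unaffected).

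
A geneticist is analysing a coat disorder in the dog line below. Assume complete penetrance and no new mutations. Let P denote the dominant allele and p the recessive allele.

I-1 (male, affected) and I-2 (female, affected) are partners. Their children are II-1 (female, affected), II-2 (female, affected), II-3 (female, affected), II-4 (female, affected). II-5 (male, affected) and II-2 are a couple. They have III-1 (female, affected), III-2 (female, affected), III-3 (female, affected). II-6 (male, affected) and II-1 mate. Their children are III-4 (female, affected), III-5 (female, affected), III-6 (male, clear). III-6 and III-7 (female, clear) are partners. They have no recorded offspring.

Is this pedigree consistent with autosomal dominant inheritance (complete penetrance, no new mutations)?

A consistent assignment under autosomal dominant exists: I-1 PP, I-2 Pp, II-1 Pp, II-2 PP, II-3 PP, II-4 PP, II-5 PP, II-6 Pp, III-1 PP, III-2 PP, III-3 PP, III-4 PP, III-5 PP, III-6 pp, III-7 pp.
In this assignment every recorded phenotype matches its genotype and every non-founder's genotype is obtainable from its parents' genotypes, so the pedigree is consistent.

Yes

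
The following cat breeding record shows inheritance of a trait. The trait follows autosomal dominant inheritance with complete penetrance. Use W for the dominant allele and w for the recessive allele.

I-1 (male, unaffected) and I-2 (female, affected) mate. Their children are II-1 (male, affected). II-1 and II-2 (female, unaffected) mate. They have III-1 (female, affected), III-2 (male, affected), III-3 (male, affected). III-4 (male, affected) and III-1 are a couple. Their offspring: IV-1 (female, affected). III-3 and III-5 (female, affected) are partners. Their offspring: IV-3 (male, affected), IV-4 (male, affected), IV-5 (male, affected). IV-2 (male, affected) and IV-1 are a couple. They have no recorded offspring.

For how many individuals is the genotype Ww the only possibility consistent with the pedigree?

Obligate heterozygotes: II-1 is affected so carries W and received w from I-1 (ww), so II-1 is Ww; III-1 is affected so carries W and received w from II-2 (ww), so III-1 is Ww; III-2 is affected so carries W and received w from II-2 (ww), so III-2 is Ww; III-3 is affected so carries W and received w from II-2 (ww), so III-3 is Ww.
Every other individual is either homozygous by phenotype or has at least one consistent homozygous assignment, so the count is 4.

4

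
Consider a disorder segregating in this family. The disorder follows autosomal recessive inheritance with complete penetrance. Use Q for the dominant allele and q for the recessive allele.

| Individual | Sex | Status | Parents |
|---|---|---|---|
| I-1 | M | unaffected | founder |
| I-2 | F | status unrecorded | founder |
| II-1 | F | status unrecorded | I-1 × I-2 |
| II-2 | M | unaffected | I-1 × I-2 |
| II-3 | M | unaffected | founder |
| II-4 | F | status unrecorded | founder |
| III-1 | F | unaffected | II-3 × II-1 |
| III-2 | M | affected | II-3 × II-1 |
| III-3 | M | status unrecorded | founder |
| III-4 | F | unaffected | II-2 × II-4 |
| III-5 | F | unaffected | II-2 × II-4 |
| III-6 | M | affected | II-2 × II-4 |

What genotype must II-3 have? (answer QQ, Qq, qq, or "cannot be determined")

From phenotype alone, II-3 is QQ or Qq.
II-3 is unaffected so carries Q and passed q to III-2 (qq), so II-3 is Qq.

Qq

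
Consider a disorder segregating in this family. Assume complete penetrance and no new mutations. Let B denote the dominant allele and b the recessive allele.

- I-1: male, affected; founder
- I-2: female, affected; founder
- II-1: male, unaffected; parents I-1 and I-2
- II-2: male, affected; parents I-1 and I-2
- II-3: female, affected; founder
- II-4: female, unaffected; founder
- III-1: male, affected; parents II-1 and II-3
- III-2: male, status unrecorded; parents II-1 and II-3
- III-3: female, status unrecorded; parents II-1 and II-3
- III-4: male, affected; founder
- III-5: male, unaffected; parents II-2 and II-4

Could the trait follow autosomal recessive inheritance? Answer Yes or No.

Under autosomal recessive, II-1 (unaffected, male) cannot arise from I-1 (affected) × I-2 (affected).

No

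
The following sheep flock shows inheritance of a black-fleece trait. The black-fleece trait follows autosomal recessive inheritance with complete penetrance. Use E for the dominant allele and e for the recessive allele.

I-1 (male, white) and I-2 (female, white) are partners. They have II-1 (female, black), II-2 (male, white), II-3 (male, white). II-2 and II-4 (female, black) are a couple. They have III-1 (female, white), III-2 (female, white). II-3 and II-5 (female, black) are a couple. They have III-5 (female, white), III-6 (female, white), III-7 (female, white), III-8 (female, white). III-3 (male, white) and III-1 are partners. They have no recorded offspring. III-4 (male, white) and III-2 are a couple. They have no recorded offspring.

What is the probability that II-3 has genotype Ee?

I-1 is white so carries E and passed e to II-1 (ee), so I-1 is Ee.
I-2 is white so carries E and passed e to II-1 (ee), so I-2 is Ee.
Their cross gives offspring ratios 1/4 EE : 1/2 Ee : 1/4 ee. Conditioning on II-3 being white, P(Ee) = 1/2 / 3/4 = 2/3 before taking II-3's own offspring into account.
II-5 is black, so II-5 is ee.
Now use II-3's offspring. Probability of each recorded status — white daughter III-5: 1/2 if II-3 is Ee, 1 if EE; white daughter III-6: 1/2 if II-3 is Ee, 1 if EE; white daughter III-7: 1/2 if II-3 is Ee, 1 if EE; white daughter III-8: 1/2 if II-3 is Ee, 1 if EE.
Bayes: P(Ee) = 2/3·1/16 / (2/3·1/16 + 1/3·1) = 1/9.

1/9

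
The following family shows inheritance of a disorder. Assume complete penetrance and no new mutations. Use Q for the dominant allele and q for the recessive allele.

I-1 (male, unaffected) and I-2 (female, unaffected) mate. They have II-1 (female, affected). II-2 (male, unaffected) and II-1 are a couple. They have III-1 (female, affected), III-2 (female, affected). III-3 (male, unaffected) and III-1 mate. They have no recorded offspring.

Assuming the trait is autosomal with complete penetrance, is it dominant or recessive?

I-1 and I-2 are both unaffected yet have an affected child II-1. Under dominance, an affected child requires at least one affected parent, so the trait cannot be dominant.

recessive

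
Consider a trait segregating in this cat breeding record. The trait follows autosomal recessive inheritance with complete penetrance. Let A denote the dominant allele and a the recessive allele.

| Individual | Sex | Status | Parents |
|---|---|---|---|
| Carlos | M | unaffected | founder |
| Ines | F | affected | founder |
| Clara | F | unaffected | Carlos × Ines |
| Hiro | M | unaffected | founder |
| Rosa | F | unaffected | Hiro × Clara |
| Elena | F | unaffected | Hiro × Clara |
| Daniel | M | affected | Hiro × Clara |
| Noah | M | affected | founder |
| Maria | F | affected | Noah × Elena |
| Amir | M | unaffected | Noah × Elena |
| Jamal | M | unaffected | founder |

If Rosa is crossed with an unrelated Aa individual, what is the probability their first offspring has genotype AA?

1/3

Hiro is unaffected so carries A and passed a to Daniel (aa), so Hiro is Aa.
Clara is unaffected so carries A and received a from Ines (aa), so Clara is Aa.
Rosa is an unaffected offspring of Hiro (Aa) × Clara (Aa), whose cross gives 1/4 AA : 1/2 Aa : 1/4 aa; conditioning on being unaffected, Rosa is AA with probability 1/3, Aa with probability 2/3.
Summing over parental genotype combinations, P(offspring has genotype AA) = 1/3·1/2 + 2/3·1/4 = 1/3.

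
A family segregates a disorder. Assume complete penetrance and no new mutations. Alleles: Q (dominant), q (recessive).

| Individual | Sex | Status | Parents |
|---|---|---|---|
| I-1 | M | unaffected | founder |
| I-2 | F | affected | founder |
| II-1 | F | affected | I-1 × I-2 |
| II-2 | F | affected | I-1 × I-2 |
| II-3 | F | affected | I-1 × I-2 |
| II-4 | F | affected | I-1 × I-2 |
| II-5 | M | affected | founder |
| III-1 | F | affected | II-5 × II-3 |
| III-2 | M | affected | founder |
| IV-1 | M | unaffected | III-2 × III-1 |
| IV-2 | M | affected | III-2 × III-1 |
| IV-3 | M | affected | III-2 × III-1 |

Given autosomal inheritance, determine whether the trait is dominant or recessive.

III-2 and III-1 are both affected yet have an unaffected child IV-1. Under a recessive model two affected parents are homozygous and every child would be affected, so the trait cannot be recessive.

dominant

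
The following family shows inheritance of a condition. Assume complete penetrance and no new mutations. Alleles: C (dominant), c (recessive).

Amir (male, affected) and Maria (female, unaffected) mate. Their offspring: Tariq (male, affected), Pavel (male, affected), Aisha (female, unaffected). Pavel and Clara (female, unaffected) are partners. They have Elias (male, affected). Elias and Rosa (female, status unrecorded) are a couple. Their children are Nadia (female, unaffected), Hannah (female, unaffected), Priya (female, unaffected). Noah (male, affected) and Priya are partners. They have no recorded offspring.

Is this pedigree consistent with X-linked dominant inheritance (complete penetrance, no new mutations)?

Under X-linked dominant, Tariq (affected, male) cannot arise from Amir (affected) × Maria (unaffected).

No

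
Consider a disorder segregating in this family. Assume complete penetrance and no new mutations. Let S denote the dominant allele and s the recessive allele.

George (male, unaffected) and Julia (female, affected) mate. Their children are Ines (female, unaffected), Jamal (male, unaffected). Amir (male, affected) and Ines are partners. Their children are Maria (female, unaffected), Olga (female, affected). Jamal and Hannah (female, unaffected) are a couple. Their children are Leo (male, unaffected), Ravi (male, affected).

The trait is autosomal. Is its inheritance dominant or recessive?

Jamal and Hannah are both unaffected yet have an affected child Ravi. Under dominance, an affected child requires at least one affected parent, so the trait cannot be dominant.

recessive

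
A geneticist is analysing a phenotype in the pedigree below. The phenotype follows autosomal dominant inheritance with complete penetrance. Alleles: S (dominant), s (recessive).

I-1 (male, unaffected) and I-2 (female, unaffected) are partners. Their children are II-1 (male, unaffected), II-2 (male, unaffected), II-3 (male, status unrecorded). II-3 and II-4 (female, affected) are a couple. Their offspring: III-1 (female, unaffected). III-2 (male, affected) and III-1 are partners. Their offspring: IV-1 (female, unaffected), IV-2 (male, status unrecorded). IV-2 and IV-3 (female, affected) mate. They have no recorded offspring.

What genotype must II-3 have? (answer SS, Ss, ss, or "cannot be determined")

ss

From phenotype alone, II-3 is SS or Ss or ss.
II-3 received s from I-1 (ss) and received s from I-2 (ss), so II-3 is ss.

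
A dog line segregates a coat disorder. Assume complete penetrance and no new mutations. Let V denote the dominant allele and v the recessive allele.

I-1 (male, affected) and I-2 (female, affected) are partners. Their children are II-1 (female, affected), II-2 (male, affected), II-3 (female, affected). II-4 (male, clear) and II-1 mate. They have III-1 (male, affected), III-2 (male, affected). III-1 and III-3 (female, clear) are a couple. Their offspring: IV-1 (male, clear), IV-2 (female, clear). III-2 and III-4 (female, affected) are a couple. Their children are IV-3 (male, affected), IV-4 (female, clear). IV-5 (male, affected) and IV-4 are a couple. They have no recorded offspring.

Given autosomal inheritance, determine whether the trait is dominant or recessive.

dominant

III-2 and III-4 are both affected yet have a clear child IV-4. Under a recessive model two affected parents are homozygous and every child would be affected, so the trait cannot be recessive.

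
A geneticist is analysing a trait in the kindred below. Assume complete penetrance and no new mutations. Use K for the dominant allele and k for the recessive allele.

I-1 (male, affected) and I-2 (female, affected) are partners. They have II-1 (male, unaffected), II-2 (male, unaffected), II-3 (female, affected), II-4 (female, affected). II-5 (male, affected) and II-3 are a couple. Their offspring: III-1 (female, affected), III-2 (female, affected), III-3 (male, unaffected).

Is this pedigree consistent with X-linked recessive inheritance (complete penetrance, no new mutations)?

Under X-linked recessive, II-1 (unaffected, male) cannot arise from I-1 (affected) × I-2 (affected).

No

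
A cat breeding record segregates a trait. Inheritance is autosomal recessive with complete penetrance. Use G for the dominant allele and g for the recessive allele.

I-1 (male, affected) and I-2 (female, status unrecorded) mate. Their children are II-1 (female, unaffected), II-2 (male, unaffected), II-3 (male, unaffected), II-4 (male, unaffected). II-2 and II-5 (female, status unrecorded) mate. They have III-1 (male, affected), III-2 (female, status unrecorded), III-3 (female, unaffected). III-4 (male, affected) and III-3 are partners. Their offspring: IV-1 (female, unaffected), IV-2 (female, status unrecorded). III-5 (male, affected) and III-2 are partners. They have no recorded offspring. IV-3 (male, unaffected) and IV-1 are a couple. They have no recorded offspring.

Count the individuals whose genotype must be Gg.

5

Obligate heterozygotes: II-1 is unaffected so carries G and received g from I-1 (gg), so II-1 is Gg; II-2 is unaffected so carries G and received g from I-1 (gg), so II-2 is Gg; II-3 is unaffected so carries G and received g from I-1 (gg), so II-3 is Gg; II-4 is unaffected so carries G and received g from I-1 (gg), so II-4 is Gg; IV-1 is unaffected so carries G and received g from III-4 (gg), so IV-1 is Gg.
Every other individual is either homozygous by phenotype or has at least one consistent homozygous assignment, so the count is 5.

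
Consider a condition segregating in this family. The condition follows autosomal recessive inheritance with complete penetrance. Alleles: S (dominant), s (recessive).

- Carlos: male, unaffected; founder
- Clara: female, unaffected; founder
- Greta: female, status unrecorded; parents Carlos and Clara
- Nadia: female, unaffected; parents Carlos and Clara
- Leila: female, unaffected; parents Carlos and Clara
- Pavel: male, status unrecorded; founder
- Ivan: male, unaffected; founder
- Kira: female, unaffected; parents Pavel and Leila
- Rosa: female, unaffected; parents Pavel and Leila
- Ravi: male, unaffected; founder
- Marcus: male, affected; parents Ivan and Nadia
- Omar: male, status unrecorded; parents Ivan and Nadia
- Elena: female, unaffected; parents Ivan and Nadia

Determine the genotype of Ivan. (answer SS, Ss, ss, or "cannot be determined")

Ss

From phenotype alone, Ivan is SS or Ss.
Ivan is unaffected so carries S and passed s to Marcus (ss), so Ivan is Ss.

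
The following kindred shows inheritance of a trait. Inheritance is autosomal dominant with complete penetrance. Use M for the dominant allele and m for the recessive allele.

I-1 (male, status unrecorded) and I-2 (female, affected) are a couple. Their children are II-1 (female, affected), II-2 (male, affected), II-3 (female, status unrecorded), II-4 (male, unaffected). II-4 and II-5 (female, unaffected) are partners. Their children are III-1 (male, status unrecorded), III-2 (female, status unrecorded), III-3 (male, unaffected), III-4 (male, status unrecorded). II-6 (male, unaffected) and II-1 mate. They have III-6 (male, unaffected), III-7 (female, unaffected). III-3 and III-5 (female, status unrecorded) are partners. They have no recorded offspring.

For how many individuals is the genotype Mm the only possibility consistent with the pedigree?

2

Obligate heterozygotes: I-2 is affected so carries M and passed m to II-4 (mm), so I-2 is Mm; II-1 is affected so carries M and passed m to III-6 (mm), so II-1 is Mm.
Every other individual is either homozygous by phenotype or has at least one consistent homozygous assignment, so the count is 2.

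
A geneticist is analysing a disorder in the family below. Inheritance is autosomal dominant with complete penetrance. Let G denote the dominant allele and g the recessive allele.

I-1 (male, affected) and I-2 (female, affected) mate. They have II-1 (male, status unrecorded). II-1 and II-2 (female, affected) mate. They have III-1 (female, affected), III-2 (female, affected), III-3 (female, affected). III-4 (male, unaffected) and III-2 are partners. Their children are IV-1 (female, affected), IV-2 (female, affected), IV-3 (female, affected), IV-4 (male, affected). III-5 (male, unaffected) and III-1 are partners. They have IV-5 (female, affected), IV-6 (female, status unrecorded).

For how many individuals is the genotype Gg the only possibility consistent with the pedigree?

5

Obligate heterozygotes: IV-1 is affected so carries G and received g from III-4 (gg), so IV-1 is Gg; IV-2 is affected so carries G and received g from III-4 (gg), so IV-2 is Gg; IV-3 is affected so carries G and received g from III-4 (gg), so IV-3 is Gg; IV-4 is affected so carries G and received g from III-4 (gg), so IV-4 is Gg; IV-5 is affected so carries G and received g from III-5 (gg), so IV-5 is Gg.
Every other individual is either homozygous by phenotype or has at least one consistent homozygous assignment, so the count is 5.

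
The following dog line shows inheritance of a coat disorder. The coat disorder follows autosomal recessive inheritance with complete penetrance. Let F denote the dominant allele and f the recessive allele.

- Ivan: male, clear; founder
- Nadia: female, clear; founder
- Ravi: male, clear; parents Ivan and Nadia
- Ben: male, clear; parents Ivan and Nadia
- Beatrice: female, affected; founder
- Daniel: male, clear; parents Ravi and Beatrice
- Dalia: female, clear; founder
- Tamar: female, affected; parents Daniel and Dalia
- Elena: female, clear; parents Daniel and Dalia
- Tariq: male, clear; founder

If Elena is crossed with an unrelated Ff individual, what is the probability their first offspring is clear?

Daniel is clear so carries F and received f from Beatrice (ff), so Daniel is Ff.
Dalia is clear so carries F and passed f to Tamar (ff), so Dalia is Ff.
Elena is a clear offspring of Daniel (Ff) × Dalia (Ff), whose cross gives 1/4 FF : 1/2 Ff : 1/4 ff; conditioning on being clear, Elena is FF with probability 1/3, Ff with probability 2/3.
Summing over parental genotype combinations, P(offspring is clear) = 1/3·1 + 2/3·3/4 = 5/6.

5/6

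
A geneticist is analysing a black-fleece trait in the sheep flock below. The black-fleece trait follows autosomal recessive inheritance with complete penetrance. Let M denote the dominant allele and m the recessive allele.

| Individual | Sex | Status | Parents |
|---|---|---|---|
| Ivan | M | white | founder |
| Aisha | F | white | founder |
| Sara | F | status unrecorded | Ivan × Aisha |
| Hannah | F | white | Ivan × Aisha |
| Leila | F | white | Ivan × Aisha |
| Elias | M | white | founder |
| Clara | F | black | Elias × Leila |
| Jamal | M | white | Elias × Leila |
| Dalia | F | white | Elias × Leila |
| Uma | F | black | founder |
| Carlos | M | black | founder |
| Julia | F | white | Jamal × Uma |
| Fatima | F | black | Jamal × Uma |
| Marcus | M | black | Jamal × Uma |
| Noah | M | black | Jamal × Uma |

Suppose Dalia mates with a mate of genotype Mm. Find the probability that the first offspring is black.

1/6

Elias is white so carries M and passed m to Clara (mm), so Elias is Mm.
Leila is white so carries M and passed m to Clara (mm), so Leila is Mm.
Dalia is a white offspring of Elias (Mm) × Leila (Mm), whose cross gives 1/4 MM : 1/2 Mm : 1/4 mm; conditioning on being white, Dalia is MM with probability 1/3, Mm with probability 2/3.
Summing over parental genotype combinations, P(offspring is black) = 2/3·1/4 = 1/6.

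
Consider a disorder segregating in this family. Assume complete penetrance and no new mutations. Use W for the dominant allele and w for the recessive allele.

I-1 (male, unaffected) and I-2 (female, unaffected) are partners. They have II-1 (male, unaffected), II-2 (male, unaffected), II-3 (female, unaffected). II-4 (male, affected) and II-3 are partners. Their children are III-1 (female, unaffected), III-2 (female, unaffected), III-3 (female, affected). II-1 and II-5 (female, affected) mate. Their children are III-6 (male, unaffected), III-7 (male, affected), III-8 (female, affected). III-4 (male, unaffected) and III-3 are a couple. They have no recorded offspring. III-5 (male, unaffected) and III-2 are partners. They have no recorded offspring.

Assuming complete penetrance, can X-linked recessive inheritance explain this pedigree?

Under X-linked recessive, III-6 (unaffected, male) cannot arise from II-1 (unaffected) × II-5 (affected).

No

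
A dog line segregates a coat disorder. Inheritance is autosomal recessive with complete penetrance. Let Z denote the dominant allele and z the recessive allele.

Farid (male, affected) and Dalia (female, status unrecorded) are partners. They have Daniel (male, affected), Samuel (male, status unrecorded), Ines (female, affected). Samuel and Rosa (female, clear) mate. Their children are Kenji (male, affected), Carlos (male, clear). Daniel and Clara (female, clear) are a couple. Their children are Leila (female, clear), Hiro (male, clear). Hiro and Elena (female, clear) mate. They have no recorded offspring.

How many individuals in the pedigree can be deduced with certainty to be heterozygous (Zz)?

3

Obligate heterozygotes: Rosa is clear so carries Z and passed z to Kenji (zz), so Rosa is Zz; Leila is clear so carries Z and received z from Daniel (zz), so Leila is Zz; Hiro is clear so carries Z and received z from Daniel (zz), so Hiro is Zz.
Every other individual is either homozygous by phenotype or has at least one consistent homozygous assignment, so the count is 3.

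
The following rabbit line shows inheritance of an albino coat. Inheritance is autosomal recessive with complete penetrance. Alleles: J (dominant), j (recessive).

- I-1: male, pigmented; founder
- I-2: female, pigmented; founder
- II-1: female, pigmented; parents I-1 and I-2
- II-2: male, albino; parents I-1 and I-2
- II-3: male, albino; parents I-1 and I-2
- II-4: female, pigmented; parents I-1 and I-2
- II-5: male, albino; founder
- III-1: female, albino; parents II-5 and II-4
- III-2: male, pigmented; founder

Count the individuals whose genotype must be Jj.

Obligate heterozygotes: I-1 is pigmented so carries J and passed j to II-2 (jj), so I-1 is Jj; I-2 is pigmented so carries J and passed j to II-2 (jj), so I-2 is Jj; II-4 is pigmented so carries J and passed j to III-1 (jj), so II-4 is Jj.
Every other individual is either homozygous by phenotype or has at least one consistent homozygous assignment, so the count is 3.

3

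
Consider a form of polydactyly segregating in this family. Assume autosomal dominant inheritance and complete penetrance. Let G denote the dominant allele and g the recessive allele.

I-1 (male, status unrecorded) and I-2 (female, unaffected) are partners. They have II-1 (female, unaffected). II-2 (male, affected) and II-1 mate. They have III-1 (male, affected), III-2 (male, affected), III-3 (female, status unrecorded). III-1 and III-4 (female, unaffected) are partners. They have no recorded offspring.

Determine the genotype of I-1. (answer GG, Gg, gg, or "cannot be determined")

I-1's phenotype is unrecorded, and no parent or child forces a single allele at both positions; consistent genotype assignments exist with I-1 as Gg or gg.

cannot be determined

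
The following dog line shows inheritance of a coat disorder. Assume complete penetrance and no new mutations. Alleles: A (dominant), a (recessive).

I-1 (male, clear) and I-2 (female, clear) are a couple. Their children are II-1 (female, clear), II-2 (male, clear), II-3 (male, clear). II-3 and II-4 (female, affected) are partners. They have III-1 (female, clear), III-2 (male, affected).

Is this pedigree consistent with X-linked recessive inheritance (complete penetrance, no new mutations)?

Yes

A consistent assignment under X-linked recessive exists: I-1 X^A Y, I-2 X^A X^A, II-1 X^A X^A, II-2 X^A Y, II-3 X^A Y, II-4 X^a X^a, III-1 X^A X^a, III-2 X^a Y.
In this assignment every recorded phenotype matches its genotype and every non-founder's genotype is obtainable from its parents' genotypes, so the pedigree is consistent.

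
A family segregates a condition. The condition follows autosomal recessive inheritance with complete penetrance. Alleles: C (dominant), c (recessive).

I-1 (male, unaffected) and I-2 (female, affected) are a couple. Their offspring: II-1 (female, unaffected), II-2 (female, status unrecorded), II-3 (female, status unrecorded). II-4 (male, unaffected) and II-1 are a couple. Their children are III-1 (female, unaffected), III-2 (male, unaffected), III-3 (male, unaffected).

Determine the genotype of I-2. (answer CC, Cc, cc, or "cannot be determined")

I-2 is affected, so I-2 is cc.

cc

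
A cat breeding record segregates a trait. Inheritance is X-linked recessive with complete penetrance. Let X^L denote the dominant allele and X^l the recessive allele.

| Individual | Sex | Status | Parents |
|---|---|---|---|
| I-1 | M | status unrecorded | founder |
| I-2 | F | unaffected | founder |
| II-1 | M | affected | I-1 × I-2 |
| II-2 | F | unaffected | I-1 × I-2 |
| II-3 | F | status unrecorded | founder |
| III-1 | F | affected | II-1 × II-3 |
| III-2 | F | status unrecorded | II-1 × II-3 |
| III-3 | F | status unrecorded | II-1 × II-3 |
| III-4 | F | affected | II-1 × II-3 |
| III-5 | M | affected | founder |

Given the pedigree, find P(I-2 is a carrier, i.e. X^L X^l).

I-2 is unaffected so carries L and passed l to II-1 (X^l Y), so I-2 is X^L X^l, giving P(X^L X^l) = 1.

1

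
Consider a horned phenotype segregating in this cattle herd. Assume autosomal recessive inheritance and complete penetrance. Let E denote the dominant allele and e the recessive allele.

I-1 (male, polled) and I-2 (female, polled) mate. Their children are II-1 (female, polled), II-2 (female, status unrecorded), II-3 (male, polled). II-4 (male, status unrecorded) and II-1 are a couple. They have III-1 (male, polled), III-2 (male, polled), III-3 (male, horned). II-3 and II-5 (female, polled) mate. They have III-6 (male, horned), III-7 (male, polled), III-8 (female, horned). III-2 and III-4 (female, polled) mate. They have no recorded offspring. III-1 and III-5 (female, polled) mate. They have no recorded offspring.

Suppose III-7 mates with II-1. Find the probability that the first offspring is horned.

II-3 is polled so carries E and passed e to III-6 (ee), so II-3 is Ee.
II-5 is polled so carries E and passed e to III-6 (ee), so II-5 is Ee.
III-7 is a polled offspring of II-3 (Ee) × II-5 (Ee), whose cross gives 1/4 EE : 1/2 Ee : 1/4 ee; conditioning on being polled, III-7 is EE with probability 1/3, Ee with probability 2/3.
II-1 is polled so carries E and passed e to III-3 (ee), so II-1 is Ee.
Summing over parental genotype combinations, P(offspring is horned) = 2/3·1/4 = 1/6.

1/6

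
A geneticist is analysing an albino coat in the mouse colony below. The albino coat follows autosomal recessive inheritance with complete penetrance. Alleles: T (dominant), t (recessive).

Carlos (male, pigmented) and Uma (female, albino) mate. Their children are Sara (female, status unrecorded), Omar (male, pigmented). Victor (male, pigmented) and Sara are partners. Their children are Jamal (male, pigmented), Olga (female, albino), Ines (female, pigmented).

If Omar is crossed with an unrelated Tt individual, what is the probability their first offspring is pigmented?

Omar is pigmented so carries T and received t from Uma (tt), so Omar is Tt.
The cross gives 1/4 TT : 1/2 Tt : 1/4 tt, so P(offspring is pigmented) = 3/4.

3/4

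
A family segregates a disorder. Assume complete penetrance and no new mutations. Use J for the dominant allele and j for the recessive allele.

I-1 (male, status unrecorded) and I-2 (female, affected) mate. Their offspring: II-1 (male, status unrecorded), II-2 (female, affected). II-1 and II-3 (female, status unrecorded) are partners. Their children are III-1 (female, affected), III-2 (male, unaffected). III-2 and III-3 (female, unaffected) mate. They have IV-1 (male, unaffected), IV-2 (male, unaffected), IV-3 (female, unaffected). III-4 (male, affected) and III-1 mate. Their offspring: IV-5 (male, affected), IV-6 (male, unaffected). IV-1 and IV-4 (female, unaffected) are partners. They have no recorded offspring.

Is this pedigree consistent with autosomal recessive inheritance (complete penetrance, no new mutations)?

No

Under autosomal recessive, IV-6 (unaffected, male) cannot arise from III-4 (affected) × III-1 (affected).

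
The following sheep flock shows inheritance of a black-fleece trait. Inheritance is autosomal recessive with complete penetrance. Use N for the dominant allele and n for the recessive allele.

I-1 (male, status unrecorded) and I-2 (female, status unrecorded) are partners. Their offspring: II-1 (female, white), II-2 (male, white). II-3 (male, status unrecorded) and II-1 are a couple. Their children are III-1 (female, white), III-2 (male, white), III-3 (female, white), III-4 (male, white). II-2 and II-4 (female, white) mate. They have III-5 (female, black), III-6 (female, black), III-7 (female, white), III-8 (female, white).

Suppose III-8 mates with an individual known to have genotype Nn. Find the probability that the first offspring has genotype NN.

1/3

II-2 is white so carries N and passed n to III-5 (nn), so II-2 is Nn.
II-4 is white so carries N and passed n to III-5 (nn), so II-4 is Nn.
III-8 is a white offspring of II-2 (Nn) × II-4 (Nn), whose cross gives 1/4 NN : 1/2 Nn : 1/4 nn; conditioning on being white, III-8 is NN with probability 1/3, Nn with probability 2/3.
Summing over parental genotype combinations, P(offspring has genotype NN) = 1/3·1/2 + 2/3·1/4 = 1/3.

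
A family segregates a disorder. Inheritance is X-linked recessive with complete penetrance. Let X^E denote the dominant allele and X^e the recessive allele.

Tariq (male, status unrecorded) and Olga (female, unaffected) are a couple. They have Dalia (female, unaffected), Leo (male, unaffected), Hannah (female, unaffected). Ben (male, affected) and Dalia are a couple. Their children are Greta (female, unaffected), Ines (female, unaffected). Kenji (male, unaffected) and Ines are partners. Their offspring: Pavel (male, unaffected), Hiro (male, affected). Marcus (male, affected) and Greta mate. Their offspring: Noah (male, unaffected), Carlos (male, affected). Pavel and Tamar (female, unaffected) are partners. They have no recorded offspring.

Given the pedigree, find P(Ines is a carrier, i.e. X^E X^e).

Ines is unaffected so carries E and received e from Ben (X^e Y), so Ines is X^E X^e, giving P(X^E X^e) = 1.

1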